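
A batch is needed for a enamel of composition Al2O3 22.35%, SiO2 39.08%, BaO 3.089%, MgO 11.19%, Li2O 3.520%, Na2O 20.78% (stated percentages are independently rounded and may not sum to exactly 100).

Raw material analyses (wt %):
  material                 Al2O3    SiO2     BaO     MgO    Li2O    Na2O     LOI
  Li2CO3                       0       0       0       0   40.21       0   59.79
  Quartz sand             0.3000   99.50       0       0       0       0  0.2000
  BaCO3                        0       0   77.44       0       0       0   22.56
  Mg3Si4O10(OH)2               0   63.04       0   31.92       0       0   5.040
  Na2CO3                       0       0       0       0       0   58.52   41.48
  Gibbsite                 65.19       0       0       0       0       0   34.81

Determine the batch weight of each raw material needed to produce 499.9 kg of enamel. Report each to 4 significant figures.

Mid-chain values are shown, rounded to 4 significant digits, within the worked lines. Each numeric step holds exact precision from first step to last; exactly one rounding is applied to every reported value. Derived quantities, including net glass mass, six oxide percentages, ignition loss, the yield, totals, are carried from the weighed amounts per 499.9 kg of glass at exact precision, exactly as printed in either problem or answer.
Oxide-by-oxide targets in 499.9 kg enamel:
  Al2O3: 22.35% × 499.9 = 111.7 kg
  SiO2: 39.08% × 499.9 = 195.4 kg
  BaO: 3.089% × 499.9 = 15.44 kg
  MgO: 11.19% × 499.9 = 55.94 kg
  Li2O: 3.520% × 499.9 = 17.60 kg
  Na2O: 20.78% × 499.9 = 103.9 kg
Per-oxide balance check using the reported weights, per the basis as stated (oxide sums agree with the targets once rounding is allowed for):
  Al2O3: 85.31·0.003000 + 171.0·0.6519 = 111.7 kg (target 111.7 kg)
  SiO2: 85.31·0.9950 + 175.2·0.6304 = 195.3 kg (target 195.4 kg)
  BaO: 19.94·0.7744 = 15.44 kg (target 15.44 kg)
  MgO: 175.2·0.3192 = 55.92 kg (target 55.94 kg)
  Li2O: 43.76·0.4021 = 17.60 kg (target 17.60 kg)
  Na2O: 177.5·0.5852 = 103.9 kg (target 103.9 kg)
Glass-mass closure: batch total minus LOI = 499.9 kg (summing oxide targets gives 499.9 kg; against the stated basis, 499.9 kg — any gap is answer rounding).
Summing the batch: Σ batch = 672.7 kg; the LOI term Σ batch·LOI equals 172.8 kg; yield, glass over the total, = 74.31%.

Batch per 499.9 kg enamel:
  Li2CO3: 43.76 kg
  Quartz sand: 85.31 kg
  BaCO3: 19.94 kg
  Mg3Si4O10(OH)2: 175.2 kg
  Na2CO3: 177.5 kg
  Gibbsite: 171.0 kg
Total batch = 672.7 kg; LOI loss = 172.8 kg; yield = 74.31%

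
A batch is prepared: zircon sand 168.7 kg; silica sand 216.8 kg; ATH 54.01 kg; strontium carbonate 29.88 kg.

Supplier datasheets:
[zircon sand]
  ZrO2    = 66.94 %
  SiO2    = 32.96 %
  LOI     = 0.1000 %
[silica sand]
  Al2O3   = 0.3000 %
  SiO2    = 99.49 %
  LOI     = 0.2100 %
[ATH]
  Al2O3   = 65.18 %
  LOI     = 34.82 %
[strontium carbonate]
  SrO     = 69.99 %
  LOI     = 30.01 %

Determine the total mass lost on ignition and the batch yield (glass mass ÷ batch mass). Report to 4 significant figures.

LOI loss = 28.40 kg; glass = 441.0 kg; yield = 93.95%

The intermediate values are shown, rounded to 4 significant digits, alongside each step; the whole derivation runs at exact precision end to end. Every reported figure receives exactly one rounding. Derived quantities are recomputed from the weighed amounts per 441.0 kg of glass in full precision (the yield, net glass mass, totals, LOI, the four compositions), as written in the question or the answer.
LOI of each material in turn:
  zircon sand: 168.7 × 0.001000 = 0.1687 kg
  silica sand: 216.8 × 0.002100 = 0.4553 kg
  ATH: 54.01 × 0.3482 = 18.81 kg
  strontium carbonate: 29.88 × 0.3001 = 8.967 kg
Total LOI = 28.40 kg
Glass = batch − LOI = 469.4 − 28.40 = 441.0 kg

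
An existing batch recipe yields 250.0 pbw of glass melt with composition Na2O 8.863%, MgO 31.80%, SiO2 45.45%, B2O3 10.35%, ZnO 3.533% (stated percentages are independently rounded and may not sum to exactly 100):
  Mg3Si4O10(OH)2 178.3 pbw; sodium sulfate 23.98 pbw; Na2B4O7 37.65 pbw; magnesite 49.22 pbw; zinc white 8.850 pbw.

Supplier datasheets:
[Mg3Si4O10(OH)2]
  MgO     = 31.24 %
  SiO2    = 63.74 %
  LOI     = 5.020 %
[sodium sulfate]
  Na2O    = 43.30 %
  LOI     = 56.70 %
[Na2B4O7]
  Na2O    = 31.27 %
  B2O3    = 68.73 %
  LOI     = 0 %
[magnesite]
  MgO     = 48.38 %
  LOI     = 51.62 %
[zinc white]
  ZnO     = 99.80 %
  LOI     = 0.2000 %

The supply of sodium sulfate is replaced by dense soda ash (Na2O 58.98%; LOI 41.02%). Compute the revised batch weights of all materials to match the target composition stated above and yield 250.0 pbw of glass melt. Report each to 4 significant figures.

The working math maintains exact precision at all times — the intermediate values are shown, rounded to four significant figures, as written — each reported figure is rounded only once. All derived quantities (the totals, net glass mass, ignition loss, the five compositions, yield) are carried in full float precision starting from the weights for 250.0 pbw of glass, exactly as shown in problem or answer.
Oxide mass targets, per 250.0 pbw glass melt:
  Na2O: 8.863% × 250.0 = 22.16 pbw
  MgO: 31.80% × 250.0 = 79.50 pbw
  SiO2: 45.45% × 250.0 = 113.6 pbw
  B2O3: 10.35% × 250.0 = 25.88 pbw
  ZnO: 3.533% × 250.0 = 8.832 pbw
Balance tally, oxide-wise, from the weights as reported, against the basis in use (sum by sum, the targets are met once rounding is allowed for):
  Na2O: 17.61·0.5898 + 37.65·0.3127 = 22.16 pbw (target 22.16 pbw)
  MgO: 178.3·0.3124 + 49.22·0.4838 = 79.51 pbw (target 79.50 pbw)
  SiO2: 178.3·0.6374 = 113.6 pbw (target 113.6 pbw)
  B2O3: 37.65·0.6873 = 25.88 pbw (target 25.88 pbw)
  ZnO: 8.850·0.9980 = 8.832 pbw (target 8.832 pbw)
Mass balance on the glass: Σ batch − LOI loss = 250.0 pbw (the targets, summed, come to 250.0 pbw; stated basis 250.0 pbw — any gap is answer rounding).
Total batch = Σ batch = 291.6 pbw; loss to ignition Σ batch·LOI = 41.60 pbw; glass ÷ batch gives a yield of 85.74%.

Revised batch per 250.0 pbw glass melt:
  Mg3Si4O10(OH)2: 178.3 pbw
  dense soda ash: 17.61 pbw
  Na2B4O7: 37.65 pbw
  magnesite: 49.22 pbw
  zinc white: 8.850 pbw
Total batch = 291.6 pbw; LOI loss = 41.60 pbw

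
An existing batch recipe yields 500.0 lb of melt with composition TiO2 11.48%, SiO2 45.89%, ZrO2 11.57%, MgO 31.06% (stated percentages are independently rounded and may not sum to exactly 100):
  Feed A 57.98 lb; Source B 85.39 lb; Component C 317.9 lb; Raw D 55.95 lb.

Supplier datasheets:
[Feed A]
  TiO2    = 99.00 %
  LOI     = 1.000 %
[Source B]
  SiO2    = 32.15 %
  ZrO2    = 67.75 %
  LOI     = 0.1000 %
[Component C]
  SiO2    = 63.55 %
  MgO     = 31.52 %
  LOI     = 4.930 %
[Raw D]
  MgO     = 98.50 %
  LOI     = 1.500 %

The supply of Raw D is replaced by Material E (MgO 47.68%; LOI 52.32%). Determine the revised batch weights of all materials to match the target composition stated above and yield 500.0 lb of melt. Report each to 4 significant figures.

Intermediates are printed, with 4-significant-figure rounding, in the working — full float precision is kept through the solve. Every reported figure is rounded once only — derived quantities are carried in exact precision (yield, net glass mass, the totals, LOI, four oxide percentages) from the weighed amounts at 500.0 lb of glass, as quoted within the problem or the answer.
Oxide mass targets, per 500.0 lb melt:
  TiO2: 11.48% × 500.0 = 57.40 lb
  SiO2: 45.89% × 500.0 = 229.4 lb
  ZrO2: 11.57% × 500.0 = 57.85 lb
  MgO: 31.06% × 500.0 = 155.3 lb
Oxide-by-oxide audit using the reported weights, per the basis as stated (each sum matches its target mass given rounding of the digits):
  TiO2: 57.98·0.9900 = 57.40 lb (target 57.40 lb)
  SiO2: 85.39·0.3215 + 317.9·0.6355 = 229.5 lb (target 229.4 lb)
  ZrO2: 85.39·0.6775 = 57.85 lb (target 57.85 lb)
  MgO: 317.9·0.3152 + 115.6·0.4768 = 155.3 lb (target 155.3 lb)
Glass-mass closure: batch Σ − ignition loss = 500.1 lb (targets for the oxides total 500.0 lb; versus the stated basis of 500.0 lb — rounding explains the deltas).
Batch grand total — Σ batch = 576.9 lb; LOI loss = Σ batch·LOI = 76.82 lb; yield: glass divided by total = 86.68%.

Revised batch per 500.0 lb melt:
  Feed A: 57.98 lb
  Source B: 85.39 lb
  Component C: 317.9 lb
  Material E: 115.6 lb
Total batch = 576.9 lb; LOI loss = 76.82 lb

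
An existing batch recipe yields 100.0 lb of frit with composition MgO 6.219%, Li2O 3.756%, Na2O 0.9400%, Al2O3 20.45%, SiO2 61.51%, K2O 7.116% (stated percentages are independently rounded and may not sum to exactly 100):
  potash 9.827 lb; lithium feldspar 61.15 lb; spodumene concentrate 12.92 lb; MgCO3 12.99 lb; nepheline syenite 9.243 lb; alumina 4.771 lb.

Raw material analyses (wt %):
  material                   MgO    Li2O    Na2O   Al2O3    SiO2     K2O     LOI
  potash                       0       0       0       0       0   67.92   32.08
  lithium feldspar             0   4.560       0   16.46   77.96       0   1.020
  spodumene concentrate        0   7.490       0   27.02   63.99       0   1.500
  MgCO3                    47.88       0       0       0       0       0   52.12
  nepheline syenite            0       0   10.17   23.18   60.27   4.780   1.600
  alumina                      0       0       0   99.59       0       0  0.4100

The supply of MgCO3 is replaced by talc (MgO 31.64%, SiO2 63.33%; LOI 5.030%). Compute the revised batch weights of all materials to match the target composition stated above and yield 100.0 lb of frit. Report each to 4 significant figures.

The intermediate values are printed, with 4-significant-figure rounding, alongside each step; exact precision is kept throughout. Every reported value takes just one rounding; all derived quantities (six oxide percentages, totals, yield, glass mass, ignition loss) are recomputed in full float precision from the weighed amounts for 100.0 lb of glass, as written in either problem or answer.
Target masses of each oxide per 100.0 lb frit:
  MgO: 6.219% × 100.0 = 6.219 lb
  Li2O: 3.756% × 100.0 = 3.756 lb
  Na2O: 0.9400% × 100.0 = 0.9400 lb
  Al2O3: 20.45% × 100.0 = 20.45 lb
  SiO2: 61.51% × 100.0 = 61.51 lb
  K2O: 7.116% × 100.0 = 7.116 lb
Sums-versus-targets review with the batch weights as given, per the basis as stated (sums match the target masses net of answer rounding effects):
  MgO: 19.66·0.3164 = 6.220 lb (target 6.219 lb)
  Li2O: 29.24·0.04560 + 32.35·0.07490 = 3.756 lb (target 3.756 lb)
  Na2O: 9.243·0.1017 = 0.9400 lb (target 0.9400 lb)
  Al2O3: 29.24·0.1646 + 32.35·0.2702 + 9.243·0.2318 + 4.774·0.9959 = 20.45 lb (target 20.45 lb)
  SiO2: 29.24·0.7796 + 32.35·0.6399 + 19.66·0.6333 + 9.243·0.6027 = 61.52 lb (target 61.51 lb)
  K2O: 9.827·0.6792 + 9.243·0.04780 = 7.116 lb (target 7.116 lb)
Glass mass check: total charge less LOI = 100.0 lb (the targets, summed, come to 99.99 lb; versus the stated basis of 100.0 lb — deltas are rounding alone).
Whole-batch sum: Σ batch = 105.1 lb; LOI loss = Σ batch·LOI = 5.092 lb; yield, glass over the total, = 95.15%.

Revised batch per 100.0 lb frit:
  potash: 9.827 lb
  lithium feldspar: 29.24 lb
  spodumene concentrate: 32.35 lb
  talc: 19.66 lb
  nepheline syenite: 9.243 lb
  alumina: 4.774 lb
Total batch = 105.1 lb; LOI loss = 5.092 lb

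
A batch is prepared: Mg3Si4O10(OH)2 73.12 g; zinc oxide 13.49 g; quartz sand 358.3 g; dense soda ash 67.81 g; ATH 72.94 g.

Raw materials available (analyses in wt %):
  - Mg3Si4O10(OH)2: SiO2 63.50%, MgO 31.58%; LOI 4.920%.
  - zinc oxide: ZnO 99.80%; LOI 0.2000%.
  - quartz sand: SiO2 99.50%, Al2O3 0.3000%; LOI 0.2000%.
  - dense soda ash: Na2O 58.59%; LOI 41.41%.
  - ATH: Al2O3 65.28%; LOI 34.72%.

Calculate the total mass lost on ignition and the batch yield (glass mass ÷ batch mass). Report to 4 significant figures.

LOI loss = 57.75 g; glass = 527.9 g; yield = 90.14%

The intermediate values are printed rounded to 4 significant figures across the worked steps — every computation maintains full precision in all steps — every reported number undergoes a single rounding — the derived quantities are re-derived at full precision (glass mass, yield, totals, five oxide percentages, LOI) using the weight values on 527.9 g of glass exactly as printed in the question or the answer.
Loss on ignition, line by line:
  Mg3Si4O10(OH)2: 73.12 × 0.04920 = 3.598 g
  zinc oxide: 13.49 × 0.002000 = 0.02698 g
  quartz sand: 358.3 × 0.002000 = 0.7166 g
  dense soda ash: 67.81 × 0.4141 = 28.08 g
  ATH: 72.94 × 0.3472 = 25.32 g
Total LOI = 57.75 g
Glass = batch − LOI = 585.7 − 57.75 = 527.9 g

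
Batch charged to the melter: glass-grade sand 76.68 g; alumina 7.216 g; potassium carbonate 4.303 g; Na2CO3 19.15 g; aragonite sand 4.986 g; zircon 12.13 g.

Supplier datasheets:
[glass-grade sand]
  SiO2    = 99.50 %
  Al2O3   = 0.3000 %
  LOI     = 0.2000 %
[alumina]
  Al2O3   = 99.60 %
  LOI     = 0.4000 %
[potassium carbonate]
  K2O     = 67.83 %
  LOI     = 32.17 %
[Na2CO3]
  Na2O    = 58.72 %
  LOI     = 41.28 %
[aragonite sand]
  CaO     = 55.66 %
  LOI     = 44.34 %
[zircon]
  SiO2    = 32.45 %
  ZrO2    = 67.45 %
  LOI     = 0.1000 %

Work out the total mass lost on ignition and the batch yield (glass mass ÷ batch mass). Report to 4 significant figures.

All internal work holds full float precision through the solve. Values along the way appear, rounded to four significant digits, at each printed step. Each reported result is rounded just once — the derived quantities are rebuilt at exact precision (glass mass, totals, ignition loss, six oxide percentages, yield) from the weighed amounts at 112.8 g of glass precisely as stated by question or answer.
Loss on ignition, line by line:
  glass-grade sand: 76.68 × 0.002000 = 0.1534 g
  alumina: 7.216 × 0.004000 = 0.02886 g
  potassium carbonate: 4.303 × 0.3217 = 1.384 g
  Na2CO3: 19.15 × 0.4128 = 7.905 g
  aragonite sand: 4.986 × 0.4434 = 2.211 g
  zircon: 12.13 × 0.001000 = 0.01213 g
Total LOI = 11.69 g
Glass = batch − LOI = 124.5 − 11.69 = 112.8 g

LOI loss = 11.69 g; glass = 112.8 g; yield = 90.60%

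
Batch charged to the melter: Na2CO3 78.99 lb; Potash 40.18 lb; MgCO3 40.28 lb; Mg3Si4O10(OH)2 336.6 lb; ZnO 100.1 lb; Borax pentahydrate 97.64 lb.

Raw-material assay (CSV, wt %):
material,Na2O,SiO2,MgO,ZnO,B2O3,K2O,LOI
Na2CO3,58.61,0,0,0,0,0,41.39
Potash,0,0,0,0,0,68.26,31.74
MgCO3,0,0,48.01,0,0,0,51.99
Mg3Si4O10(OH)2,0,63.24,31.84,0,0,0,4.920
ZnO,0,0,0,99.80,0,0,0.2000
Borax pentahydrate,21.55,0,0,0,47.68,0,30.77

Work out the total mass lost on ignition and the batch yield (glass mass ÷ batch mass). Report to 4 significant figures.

LOI loss = 113.2 lb; glass = 580.6 lb; yield = 83.68%

Working values are displayed rounded to four significant digits within the worked lines. Each numeric step carries full precision throughout. Every reported figure is rounded a single time; derived quantities, which include the yield, the six compositions, totals, glass mass, LOI, are computed at full float precision, as quoted within the problem or answer text, starting from the weights at 580.6 lb of glass.
Material-by-material LOI:
  Na2CO3: 78.99 × 0.4139 = 32.69 lb
  Potash: 40.18 × 0.3174 = 12.75 lb
  MgCO3: 40.28 × 0.5199 = 20.94 lb
  Mg3Si4O10(OH)2: 336.6 × 0.04920 = 16.56 lb
  ZnO: 100.1 × 0.002000 = 0.2002 lb
  Borax pentahydrate: 97.64 × 0.3077 = 30.04 lb
Total LOI = 113.2 lb
Glass = batch − LOI = 693.8 − 113.2 = 580.6 lb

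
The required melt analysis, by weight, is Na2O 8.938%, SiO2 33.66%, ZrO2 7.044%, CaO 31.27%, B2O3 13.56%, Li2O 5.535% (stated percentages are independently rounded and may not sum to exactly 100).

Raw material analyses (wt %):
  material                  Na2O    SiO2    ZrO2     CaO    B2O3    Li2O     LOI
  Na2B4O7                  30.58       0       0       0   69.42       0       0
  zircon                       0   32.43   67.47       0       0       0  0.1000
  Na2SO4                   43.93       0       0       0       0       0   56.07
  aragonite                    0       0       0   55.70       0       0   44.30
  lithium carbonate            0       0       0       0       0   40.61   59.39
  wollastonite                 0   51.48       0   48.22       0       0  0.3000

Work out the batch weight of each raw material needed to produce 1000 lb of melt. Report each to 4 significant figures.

Batch per 1000 lb melt:
  Na2B4O7: 195.3 lb
  zircon: 104.4 lb
  Na2SO4: 67.49 lb
  aragonite: 52.30 lb
  lithium carbonate: 136.3 lb
  wollastonite: 588.1 lb
Total batch = 1144 lb; LOI loss = 143.8 lb; yield = 87.43%

The whole derivation runs at exact precision all the way through — working values are rounded to 4 significant digits as shown — exactly one rounding goes into each reported number; derived quantities (the yield, LOI, six oxide percentages, the totals, glass mass) are re-derived at exact precision using the weight values on 1000 lb of glass, as written in the question or the answer.
Per-oxide target masses for 1000 lb melt:
  Na2O: 8.938% × 1000 = 89.38 lb
  SiO2: 33.66% × 1000 = 336.6 lb
  ZrO2: 7.044% × 1000 = 70.44 lb
  CaO: 31.27% × 1000 = 312.7 lb
  B2O3: 13.56% × 1000 = 135.6 lb
  Li2O: 5.535% × 1000 = 55.35 lb
Mass-balance tally per oxide given the weights on record, at the basis given (summed amounts equal target values within answer rounding):
  Na2O: 195.3·0.3058 + 67.49·0.4393 = 89.37 lb (target 89.38 lb)
  SiO2: 104.4·0.3243 + 588.1·0.5148 = 336.6 lb (target 336.6 lb)
  ZrO2: 104.4·0.6747 = 70.44 lb (target 70.44 lb)
  CaO: 52.30·0.5570 + 588.1·0.4822 = 312.7 lb (target 312.7 lb)
  B2O3: 195.3·0.6942 = 135.6 lb (target 135.6 lb)
  Li2O: 136.3·0.4061 = 55.35 lb (target 55.35 lb)
The glass-mass cross-check: whole batch net of LOI = 1000 lb (the Σ of target masses is 1000 lb; basis as stated: 1000 lb — differing by rounding only).
Total batch = Σ batch = 1144 lb; Σ batch·LOI gives LOI loss = 143.8 lb; yield, glass over the total, = 87.43%.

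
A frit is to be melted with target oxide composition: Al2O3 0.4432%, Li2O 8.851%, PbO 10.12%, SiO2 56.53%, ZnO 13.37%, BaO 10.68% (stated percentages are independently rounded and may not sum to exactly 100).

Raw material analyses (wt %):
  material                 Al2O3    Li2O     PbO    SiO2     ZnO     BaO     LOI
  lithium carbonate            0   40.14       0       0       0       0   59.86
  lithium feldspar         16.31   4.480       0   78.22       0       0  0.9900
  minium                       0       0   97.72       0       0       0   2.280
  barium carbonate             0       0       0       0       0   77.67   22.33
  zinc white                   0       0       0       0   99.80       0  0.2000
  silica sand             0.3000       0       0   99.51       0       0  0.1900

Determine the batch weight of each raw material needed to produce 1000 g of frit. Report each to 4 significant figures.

Every computation carries full precision from first step to last; values along the way are shown, rounded to 4 significant digits, between the steps — every reported figure carries a single rounding; all derived quantities are carried from the weighed amounts per 1000 g of glass at full precision (yield, the totals, glass mass, the six compositions, LOI), precisely as stated by either problem or answer.
Target oxide masses per 1000 g frit:
  Al2O3: 0.4432% × 1000 = 4.432 g
  Li2O: 8.851% × 1000 = 88.51 g
  PbO: 10.12% × 1000 = 101.2 g
  SiO2: 56.53% × 1000 = 565.3 g
  ZnO: 13.37% × 1000 = 133.7 g
  BaO: 10.68% × 1000 = 106.8 g
Balance tally, oxide-wise, applying the batch weights above, relative to the basis at hand (oxide sums agree with the targets within answer rounding):
  Al2O3: 16.97·0.1631 + 554.7·0.003000 = 4.432 g (target 4.432 g)
  Li2O: 218.6·0.4014 + 16.97·0.04480 = 88.51 g (target 88.51 g)
  PbO: 103.6·0.9772 = 101.2 g (target 101.2 g)
  SiO2: 16.97·0.7822 + 554.7·0.9951 = 565.3 g (target 565.3 g)
  ZnO: 134.0·0.9980 = 133.7 g (target 133.7 g)
  BaO: 137.5·0.7767 = 106.8 g (target 106.8 g)
Consistency of the glass mass: whole batch net of LOI = 1000 g (targets for the oxides total 999.9 g; the stated basis being 1000 g — deltas are rounding alone).
Adding the batch up: Σ batch = 1165 g; the LOI term Σ batch·LOI equals 165.4 g; the yield ratio, glass ÷ batch: 85.81%.

Batch per 1000 g frit:
  lithium carbonate: 218.6 g
  lithium feldspar: 16.97 g
  minium: 103.6 g
  barium carbonate: 137.5 g
  zinc white: 134.0 g
  silica sand: 554.7 g
Total batch = 1165 g; LOI loss = 165.4 g; yield = 85.81%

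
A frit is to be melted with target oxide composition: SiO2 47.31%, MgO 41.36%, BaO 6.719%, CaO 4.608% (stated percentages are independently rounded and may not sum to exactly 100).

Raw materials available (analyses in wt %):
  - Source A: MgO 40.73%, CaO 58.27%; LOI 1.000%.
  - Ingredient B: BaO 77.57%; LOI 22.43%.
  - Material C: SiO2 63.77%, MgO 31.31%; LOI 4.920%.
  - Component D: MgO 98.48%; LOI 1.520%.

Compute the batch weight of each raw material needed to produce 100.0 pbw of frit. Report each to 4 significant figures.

Batch per 100.0 pbw frit:
  Source A: 7.908 pbw
  Ingredient B: 8.662 pbw
  Material C: 74.19 pbw
  Component D: 15.14 pbw
Total batch = 105.9 pbw; LOI loss = 5.902 pbw; yield = 94.43%

Each numeric step holds full float precision through every step; mid-chain values appear, rounded to four significant figures, at each printed step; exactly one rounding lands on each reported figure; derived quantities are computed in exact precision (the totals, ignition loss, glass mass, four oxide percentages, the yield) using the weight values for 100.0 pbw of glass, as given in the problem or answer text.
Target oxide masses per 100.0 pbw frit:
  SiO2: 47.31% × 100.0 = 47.31 pbw
  MgO: 41.36% × 100.0 = 41.36 pbw
  BaO: 6.719% × 100.0 = 6.719 pbw
  CaO: 4.608% × 100.0 = 4.608 pbw
Per-oxide balance check per the reported batch figures, on the stated basis (target by target, the sums agree up to rounding of the answer):
  SiO2: 74.19·0.6377 = 47.31 pbw (target 47.31 pbw)
  MgO: 7.908·0.4073 + 74.19·0.3131 + 15.14·0.9848 = 41.36 pbw (target 41.36 pbw)
  BaO: 8.662·0.7757 = 6.719 pbw (target 6.719 pbw)
  CaO: 7.908·0.5827 = 4.608 pbw (target 4.608 pbw)
Consistency of the glass mass: Σ batch − LOI loss = 100.0 pbw (the Σ of target masses is 100.0 pbw; the stated basis being 100.0 pbw — any gap is answer rounding).
Whole-batch sum: Σ batch = 105.9 pbw; LOI loss = Σ batch·LOI = 5.902 pbw; glass ÷ batch gives a yield of 94.43%.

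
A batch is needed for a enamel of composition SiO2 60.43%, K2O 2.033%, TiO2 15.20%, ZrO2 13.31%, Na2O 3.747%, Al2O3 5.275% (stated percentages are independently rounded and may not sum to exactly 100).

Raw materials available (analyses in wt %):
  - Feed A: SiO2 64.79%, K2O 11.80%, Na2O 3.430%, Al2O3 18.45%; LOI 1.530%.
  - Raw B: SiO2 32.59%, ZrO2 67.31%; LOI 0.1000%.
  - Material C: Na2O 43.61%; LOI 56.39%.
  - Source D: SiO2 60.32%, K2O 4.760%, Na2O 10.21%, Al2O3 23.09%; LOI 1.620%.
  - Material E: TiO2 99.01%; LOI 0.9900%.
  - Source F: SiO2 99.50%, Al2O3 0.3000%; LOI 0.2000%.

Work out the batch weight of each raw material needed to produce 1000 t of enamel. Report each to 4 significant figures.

Batch per 1000 t enamel:
  Feed A: 121.2 t
  Raw B: 197.7 t
  Material C: 46.76 t
  Source D: 126.6 t
  Material E: 153.5 t
  Source F: 386.9 t
Total batch = 1033 t; LOI loss = 32.76 t; yield = 96.83%

Mid-chain values are rounded to four significant figures when displayed. Each numeric step carries full precision at every stage; each reported value takes just one rounding — derived quantities (the yield, totals, net glass mass, ignition loss, six oxide percentages) are carried starting from the weights for 1000 t of glass in full precision, exactly as shown in question or answer.
The oxide mass targets at 1000 t enamel:
  SiO2: 60.43% × 1000 = 604.3 t
  K2O: 2.033% × 1000 = 20.33 t
  TiO2: 15.20% × 1000 = 152.0 t
  ZrO2: 13.31% × 1000 = 133.1 t
  Na2O: 3.747% × 1000 = 37.47 t
  Al2O3: 5.275% × 1000 = 52.75 t
Mass-balance tally per oxide per the reported batch figures, on the stated basis (target by target, the sums agree once rounding is allowed for):
  SiO2: 121.2·0.6479 + 197.7·0.3259 + 126.6·0.6032 + 386.9·0.9950 = 604.3 t (target 604.3 t)
  K2O: 121.2·0.1180 + 126.6·0.04760 = 20.33 t (target 20.33 t)
  TiO2: 153.5·0.9901 = 152.0 t (target 152.0 t)
  ZrO2: 197.7·0.6731 = 133.1 t (target 133.1 t)
  Na2O: 121.2·0.03430 + 46.76·0.4361 + 126.6·0.1021 = 37.48 t (target 37.47 t)
  Al2O3: 121.2·0.1845 + 126.6·0.2309 + 386.9·0.003000 = 52.75 t (target 52.75 t)
Auditing the glass mass value: Σ batch − LOI loss = 999.9 t (targets for the oxides total 1000 t; stated basis 1000 t — any gap is answer rounding).
Batch total: Σ batch = 1033 t; the LOI term Σ batch·LOI equals 32.76 t; glass ÷ batch gives a yield of 96.83%.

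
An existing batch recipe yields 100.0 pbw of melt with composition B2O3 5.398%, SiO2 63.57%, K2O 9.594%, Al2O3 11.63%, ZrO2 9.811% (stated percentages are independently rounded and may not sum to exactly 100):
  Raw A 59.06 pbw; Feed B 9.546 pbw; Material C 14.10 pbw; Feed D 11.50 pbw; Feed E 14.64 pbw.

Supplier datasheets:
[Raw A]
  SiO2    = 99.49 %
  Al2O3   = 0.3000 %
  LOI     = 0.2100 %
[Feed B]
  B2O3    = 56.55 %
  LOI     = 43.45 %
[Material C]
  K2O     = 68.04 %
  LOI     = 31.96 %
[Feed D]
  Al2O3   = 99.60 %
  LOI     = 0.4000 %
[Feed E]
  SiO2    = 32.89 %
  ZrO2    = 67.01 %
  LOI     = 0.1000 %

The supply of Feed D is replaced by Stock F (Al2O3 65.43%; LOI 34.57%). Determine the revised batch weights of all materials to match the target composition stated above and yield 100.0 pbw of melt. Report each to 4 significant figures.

Revised batch per 100.0 pbw melt:
  Raw A: 59.06 pbw
  Feed B: 9.546 pbw
  Material C: 14.10 pbw
  Stock F: 17.50 pbw
  Feed E: 14.64 pbw
Total batch = 114.8 pbw; LOI loss = 14.84 pbw

Intermediates appear, rounded to four significant digits, between the steps; full float precision is carried all the way through — every reported value takes just one rounding; all derived quantities are re-derived at full precision (the totals, the yield, LOI, five oxide percentages, glass mass) starting from the weights on 100.0 pbw of glass as quoted within problem or answer.
Oxide mass targets, per 100.0 pbw melt:
  B2O3: 5.398% × 100.0 = 5.398 pbw
  SiO2: 63.57% × 100.0 = 63.57 pbw
  K2O: 9.594% × 100.0 = 9.594 pbw
  Al2O3: 11.63% × 100.0 = 11.63 pbw
  ZrO2: 9.811% × 100.0 = 9.811 pbw
Checking each oxide sum using the reported weights, per the basis as stated (delivered sums recover each target net of answer rounding effects):
  B2O3: 9.546·0.5655 = 5.398 pbw (target 5.398 pbw)
  SiO2: 59.06·0.9949 + 14.64·0.3289 = 63.57 pbw (target 63.57 pbw)
  K2O: 14.10·0.6804 = 9.594 pbw (target 9.594 pbw)
  Al2O3: 59.06·0.003000 + 17.50·0.6543 = 11.63 pbw (target 11.63 pbw)
  ZrO2: 14.64·0.6701 = 9.810 pbw (target 9.811 pbw)
Glass-mass closure: Σ batch − LOI loss = 100.0 pbw (the targets, summed, come to 100.0 pbw; against the stated basis, 100.0 pbw — differing by rounding only).
Adding the batch up: Σ batch = 114.8 pbw; Σ batch·LOI gives LOI loss = 14.84 pbw; yield, glass over the total, = 87.08%.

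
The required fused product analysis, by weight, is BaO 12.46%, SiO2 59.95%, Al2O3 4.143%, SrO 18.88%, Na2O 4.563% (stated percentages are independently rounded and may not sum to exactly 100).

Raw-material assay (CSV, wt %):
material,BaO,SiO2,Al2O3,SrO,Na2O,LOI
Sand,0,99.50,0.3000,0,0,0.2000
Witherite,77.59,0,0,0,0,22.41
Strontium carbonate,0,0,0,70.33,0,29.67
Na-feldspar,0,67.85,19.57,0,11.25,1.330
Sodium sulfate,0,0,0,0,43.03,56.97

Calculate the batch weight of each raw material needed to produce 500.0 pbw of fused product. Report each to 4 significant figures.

Values along the way are printed (rounded to four significant figures) when written out. The working math holds exact precision through the solve — every reported result takes just one rounding. Derived quantities (ignition loss, the five compositions, net glass mass, totals, yield) are rebuilt from the weighed amounts for 500.0 pbw of glass at full precision, as set out in either problem or answer.
Oxide-by-oxide targets in 500.0 pbw fused product:
  BaO: 12.46% × 500.0 = 62.30 pbw
  SiO2: 59.95% × 500.0 = 299.8 pbw
  Al2O3: 4.143% × 500.0 = 20.72 pbw
  SrO: 18.88% × 500.0 = 94.40 pbw
  Na2O: 4.563% × 500.0 = 22.82 pbw
Oxide-by-oxide audit applying the batch weights above, relative to the basis at hand (every target is met by its sum within answer rounding):
  BaO: 80.29·0.7759 = 62.30 pbw (target 62.30 pbw)
  SiO2: 231.5·0.9950 + 102.3·0.6785 = 299.8 pbw (target 299.8 pbw)
  Al2O3: 231.5·0.003000 + 102.3·0.1957 = 20.71 pbw (target 20.72 pbw)
  SrO: 134.2·0.7033 = 94.38 pbw (target 94.40 pbw)
  Na2O: 102.3·0.1125 + 26.27·0.4303 = 22.81 pbw (target 22.82 pbw)
The glass-mass cross-check: whole batch net of LOI = 500.0 pbw (the Σ of target masses is 500.0 pbw; the stated basis being 500.0 pbw — any gap is answer rounding).
Batch grand total — Σ batch = 574.6 pbw; the LOI term Σ batch·LOI equals 74.60 pbw; yield: glass divided by total = 87.02%.

Batch per 500.0 pbw fused product:
  Sand: 231.5 pbw
  Witherite: 80.29 pbw
  Strontium carbonate: 134.2 pbw
  Na-feldspar: 102.3 pbw
  Sodium sulfate: 26.27 pbw
Total batch = 574.6 pbw; LOI loss = 74.60 pbw; yield = 87.02%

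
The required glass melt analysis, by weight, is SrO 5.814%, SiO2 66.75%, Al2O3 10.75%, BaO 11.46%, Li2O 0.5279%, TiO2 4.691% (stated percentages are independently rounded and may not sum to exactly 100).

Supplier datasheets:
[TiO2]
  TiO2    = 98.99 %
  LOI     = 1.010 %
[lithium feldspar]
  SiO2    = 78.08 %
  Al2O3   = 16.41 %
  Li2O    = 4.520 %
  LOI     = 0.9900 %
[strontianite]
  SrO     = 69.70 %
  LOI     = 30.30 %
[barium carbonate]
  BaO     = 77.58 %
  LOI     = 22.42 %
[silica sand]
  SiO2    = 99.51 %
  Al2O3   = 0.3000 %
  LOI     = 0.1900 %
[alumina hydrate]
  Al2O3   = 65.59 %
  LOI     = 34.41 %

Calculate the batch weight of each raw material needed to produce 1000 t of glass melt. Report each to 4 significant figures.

Every computation keeps full float precision through every step — the intermediate values appear (rounded to four significant figures) in the printout. Each reported figure includes exactly one rounding — derived quantities are carried in exact precision (the yield, the six compositions, net glass mass, the totals, LOI) from the weighed amounts for 1000 t of glass, exactly as printed in problem or answer.
Target oxide masses per 1000 t glass melt:
  SrO: 5.814% × 1000 = 58.14 t
  SiO2: 66.75% × 1000 = 667.5 t
  Al2O3: 10.75% × 1000 = 107.5 t
  BaO: 11.46% × 1000 = 114.6 t
  Li2O: 0.5279% × 1000 = 5.279 t
  TiO2: 4.691% × 1000 = 46.91 t
A balance pass over the oxides, given the weights on record, on the stated basis (every target is met by its sum within answer rounding):
  SrO: 83.41·0.6970 = 58.14 t (target 58.14 t)
  SiO2: 116.8·0.7808 + 579.1·0.9951 = 667.5 t (target 667.5 t)
  Al2O3: 116.8·0.1641 + 579.1·0.003000 + 132.0·0.6559 = 107.5 t (target 107.5 t)
  BaO: 147.7·0.7758 = 114.6 t (target 114.6 t)
  Li2O: 116.8·0.04520 = 5.279 t (target 5.279 t)
  TiO2: 47.39·0.9899 = 46.91 t (target 46.91 t)
Mass balance on the glass: total charge less LOI = 999.9 t (the Σ of target masses is 999.9 t; versus the stated basis of 1000 t — rounding explains the deltas).
Batch grand total — Σ batch = 1106 t; ignition loss, Σ(batch × LOI) = 106.5 t; yield, glass over the total, = 90.37%.

Batch per 1000 t glass melt:
  TiO2: 47.39 t
  lithium feldspar: 116.8 t
  strontianite: 83.41 t
  barium carbonate: 147.7 t
  silica sand: 579.1 t
  alumina hydrate: 132.0 t
Total batch = 1106 t; LOI loss = 106.5 t; yield = 90.37%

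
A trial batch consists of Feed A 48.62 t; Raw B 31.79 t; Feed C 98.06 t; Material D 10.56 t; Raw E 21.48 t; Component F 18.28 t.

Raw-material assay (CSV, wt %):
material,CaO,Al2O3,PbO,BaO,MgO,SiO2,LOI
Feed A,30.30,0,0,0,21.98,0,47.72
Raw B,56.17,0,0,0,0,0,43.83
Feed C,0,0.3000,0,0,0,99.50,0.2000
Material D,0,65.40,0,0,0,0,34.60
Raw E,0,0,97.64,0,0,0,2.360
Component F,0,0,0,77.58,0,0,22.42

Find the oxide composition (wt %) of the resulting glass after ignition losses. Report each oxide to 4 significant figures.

Glass mass = 183.2 t (batch 228.8 − LOI 45.59).
Composition: CaO 17.79%, Al2O3 3.930%, PbO 11.45%, BaO 7.741%, MgO 5.833%, SiO2 53.26%

In-progress results are shown rounded to four significant figures alongside each step. The whole derivation carries full float precision from start to finish; every reported result includes exactly one rounding — all derived quantities, including the totals, net glass mass, the six compositions, ignition loss, the yield, are computed using the weight values per 183.2 t of glass in exact precision as set out in question or answer.
Per-oxide mass from batch:
  CaO: 48.62·0.3030 + 31.79·0.5617 = 32.59 t
  Al2O3: 98.06·0.003000 + 10.56·0.6540 = 7.200 t
  PbO: 21.48·0.9764 = 20.97 t
  BaO: 18.28·0.7758 = 14.18 t
  MgO: 48.62·0.2198 = 10.69 t
  SiO2: 98.06·0.9950 = 97.57 t
LOI: 48.62·0.4772 + 31.79·0.4383 + 98.06·0.002000 + 10.56·0.3460 + 21.48·0.02360 + 18.28·0.2242 = 45.59 t
Glass mass = batch − LOI = 228.8 − 45.59 = 183.2 t (the oxide masses sum to this)
percent by weight: oxide/glass ×100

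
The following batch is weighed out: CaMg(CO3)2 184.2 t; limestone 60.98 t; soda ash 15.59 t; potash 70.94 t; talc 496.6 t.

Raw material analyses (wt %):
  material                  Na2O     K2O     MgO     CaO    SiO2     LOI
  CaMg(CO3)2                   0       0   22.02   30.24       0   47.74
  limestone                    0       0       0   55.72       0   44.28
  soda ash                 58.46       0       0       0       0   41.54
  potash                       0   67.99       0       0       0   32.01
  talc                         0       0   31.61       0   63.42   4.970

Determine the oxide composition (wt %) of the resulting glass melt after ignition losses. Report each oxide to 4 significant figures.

The working math maintains exact precision end to end. Rounding to 4 significant figures applies to each mid-chain value as shown; every reported figure sees exactly one rounding — the derived quantities, including the yield, the five compositions, LOI, glass mass, the totals, are carried using the weight values at 659.5 t of glass in full float precision as written in either problem or answer.
Per-oxide mass from batch:
  Na2O: 15.59·0.5846 = 9.114 t
  K2O: 70.94·0.6799 = 48.23 t
  MgO: 184.2·0.2202 + 496.6·0.3161 = 197.5 t
  CaO: 184.2·0.3024 + 60.98·0.5572 = 89.68 t
  SiO2: 496.6·0.6342 = 314.9 t
LOI: 184.2·0.4774 + 60.98·0.4428 + 15.59·0.4154 + 70.94·0.3201 + 496.6·0.04970 = 168.8 t
Net of LOI, the glass mass = 828.3 − 168.8 = 659.5 t (= Σ oxide masses)
wt %: oxide over glass, times 100

Glass mass = 659.5 t (batch 828.3 − LOI 168.8).
Composition: Na2O 1.382%, K2O 7.313%, MgO 29.95%, CaO 13.60%, SiO2 47.75%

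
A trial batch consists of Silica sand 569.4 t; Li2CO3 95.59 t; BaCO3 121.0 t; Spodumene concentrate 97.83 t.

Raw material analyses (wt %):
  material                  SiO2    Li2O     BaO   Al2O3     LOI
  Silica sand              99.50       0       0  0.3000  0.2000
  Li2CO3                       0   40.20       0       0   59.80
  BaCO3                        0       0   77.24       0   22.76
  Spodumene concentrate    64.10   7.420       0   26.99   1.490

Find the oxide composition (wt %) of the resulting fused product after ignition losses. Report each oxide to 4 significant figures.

Glass mass = 796.5 t (batch 883.8 − LOI 87.30).
Composition: SiO2 79.00%, Li2O 5.736%, BaO 11.73%, Al2O3 3.529%

Values along the way are shown, rounded to four significant figures, across the worked steps — each numeric step maintains full float precision throughout; each reported result is rounded once only. All derived quantities (yield, totals, four oxide percentages, LOI, net glass mass) are re-derived at exact precision using the weight values per 796.5 t of glass, exactly as printed in problem or answer.
Oxide masses out of the charge:
  SiO2: 569.4·0.9950 + 97.83·0.6410 = 629.3 t
  Li2O: 95.59·0.4020 + 97.83·0.07420 = 45.69 t
  BaO: 121.0·0.7724 = 93.46 t
  Al2O3: 569.4·0.003000 + 97.83·0.2699 = 28.11 t
LOI: 569.4·0.002000 + 95.59·0.5980 + 121.0·0.2276 + 97.83·0.01490 = 87.30 t
Glass mass = batch − LOI = 883.8 − 87.30 = 796.5 t (= the summed oxide contributions)
percent share: oxide ÷ glass, ×100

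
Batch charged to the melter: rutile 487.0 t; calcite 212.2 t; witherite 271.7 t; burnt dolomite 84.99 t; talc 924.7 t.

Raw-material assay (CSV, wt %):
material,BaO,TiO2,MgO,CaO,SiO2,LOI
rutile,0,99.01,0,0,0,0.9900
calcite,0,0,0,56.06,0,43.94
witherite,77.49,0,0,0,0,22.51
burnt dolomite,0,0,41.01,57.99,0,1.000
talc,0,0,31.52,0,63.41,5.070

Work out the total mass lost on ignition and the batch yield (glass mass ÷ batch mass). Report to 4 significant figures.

LOI loss = 207.0 t; glass = 1774 t; yield = 89.55%

Every computation maintains full float precision through every step — values along the way are displayed rounded off to 4 significant digits when written out — a single rounding completes each reported result; all derived quantities, which include the five compositions, the yield, LOI, glass mass, totals, are recomputed in full float precision, exactly as printed in problem or answer, using the weight values per 1774 t of glass.
Per-material ignition loss:
  rutile: 487.0 × 0.009900 = 4.821 t
  calcite: 212.2 × 0.4394 = 93.24 t
  witherite: 271.7 × 0.2251 = 61.16 t
  burnt dolomite: 84.99 × 0.01000 = 0.8499 t
  talc: 924.7 × 0.05070 = 46.88 t
Total LOI = 207.0 t
Glass = batch − LOI = 1981 − 207.0 = 1774 t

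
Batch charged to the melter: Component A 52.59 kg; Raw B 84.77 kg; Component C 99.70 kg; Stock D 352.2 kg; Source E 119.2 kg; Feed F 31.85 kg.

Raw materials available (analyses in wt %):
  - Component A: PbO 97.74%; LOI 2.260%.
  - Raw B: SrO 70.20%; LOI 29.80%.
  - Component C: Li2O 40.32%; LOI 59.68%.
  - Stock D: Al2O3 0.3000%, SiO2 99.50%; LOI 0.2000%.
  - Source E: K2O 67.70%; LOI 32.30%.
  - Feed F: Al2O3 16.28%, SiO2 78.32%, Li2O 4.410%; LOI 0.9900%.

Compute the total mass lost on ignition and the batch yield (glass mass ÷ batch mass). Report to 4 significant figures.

Each numeric step keeps exact precision from first step to last. Values along the way are printed (rounded to four significant figures) on the page — each reported value is rounded only once. Derived quantities, including LOI, yield, totals, the six compositions, net glass mass, are computed starting from the weights per 614.8 kg of glass at full precision precisely as stated by question or answer.
Ignition loss by material:
  Component A: 52.59 × 0.02260 = 1.189 kg
  Raw B: 84.77 × 0.2980 = 25.26 kg
  Component C: 99.70 × 0.5968 = 59.50 kg
  Stock D: 352.2 × 0.002000 = 0.7044 kg
  Source E: 119.2 × 0.3230 = 38.50 kg
  Feed F: 31.85 × 0.009900 = 0.3153 kg
Total LOI = 125.5 kg
Glass = batch − LOI = 740.3 − 125.5 = 614.8 kg

LOI loss = 125.5 kg; glass = 614.8 kg; yield = 83.05%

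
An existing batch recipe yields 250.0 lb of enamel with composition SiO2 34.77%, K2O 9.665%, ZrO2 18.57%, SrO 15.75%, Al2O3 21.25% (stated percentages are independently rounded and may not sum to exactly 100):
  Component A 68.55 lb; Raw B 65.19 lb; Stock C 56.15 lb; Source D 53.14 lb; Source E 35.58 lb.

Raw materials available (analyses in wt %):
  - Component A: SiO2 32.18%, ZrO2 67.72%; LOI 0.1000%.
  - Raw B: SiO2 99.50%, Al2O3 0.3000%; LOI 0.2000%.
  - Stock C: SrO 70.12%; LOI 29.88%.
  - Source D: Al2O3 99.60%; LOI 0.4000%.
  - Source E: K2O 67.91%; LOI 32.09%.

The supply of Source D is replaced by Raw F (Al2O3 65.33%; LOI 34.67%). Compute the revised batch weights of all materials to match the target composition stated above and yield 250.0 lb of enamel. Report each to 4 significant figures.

Revised batch per 250.0 lb enamel:
  Component A: 68.55 lb
  Raw B: 65.19 lb
  Stock C: 56.15 lb
  Raw F: 81.02 lb
  Source E: 35.58 lb
Total batch = 306.5 lb; LOI loss = 56.48 lb

Values along the way are displayed with 4-significant-figure rounding in the printout — the whole derivation maintains exact precision through the solve. Every reported result sees exactly one rounding — all derived quantities (ignition loss, five oxide percentages, yield, the totals, glass mass) are computed at exact precision starting from the weights at 250.0 lb of glass exactly as printed in the problem or answer text.
The oxide mass targets at 250.0 lb enamel:
  SiO2: 34.77% × 250.0 = 86.92 lb
  K2O: 9.665% × 250.0 = 24.16 lb
  ZrO2: 18.57% × 250.0 = 46.42 lb
  SrO: 15.75% × 250.0 = 39.38 lb
  Al2O3: 21.25% × 250.0 = 53.12 lb
Sums-versus-targets review given the weights on record, for the quoted basis mass (summed amounts equal target values given rounding of the digits):
  SiO2: 68.55·0.3218 + 65.19·0.9950 = 86.92 lb (target 86.92 lb)
  K2O: 35.58·0.6791 = 24.16 lb (target 24.16 lb)
  ZrO2: 68.55·0.6772 = 46.42 lb (target 46.42 lb)
  SrO: 56.15·0.7012 = 39.37 lb (target 39.38 lb)
  Al2O3: 65.19·0.003000 + 81.02·0.6533 = 53.13 lb (target 53.12 lb)
Glass-mass bookkeeping: batch total minus LOI = 250.0 lb (per-oxide target masses sum to 250.0 lb; against the stated basis, 250.0 lb — a pure rounding effect).
Total batch = Σ batch = 306.5 lb; LOI removed, Σ of batch·LOI: 56.48 lb; glass ÷ batch gives a yield of 81.57%.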